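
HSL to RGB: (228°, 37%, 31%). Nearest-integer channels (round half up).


H=228°, S=0.37, L=0.31
C = (1-|2L-1|)×S = (1-|-0.38|)×0.37 = 0.2294
H' = H/60 = 228/60 ≈ 3.8000; X = C×(1-|H' mod 2 - 1|) = 0.04588
m = L - C/2 = 0.31 - 0.1147 = 0.1953
Sector ⌊H'⌋ = 3 → (R',G',B') = (0.0, 0.04588, 0.2294)
RGB = ((R'+m)×255, (G'+m)×255, (B'+m)×255) = (49.8015, 61.5009, 108.2985)
Round half up → RGB(50, 62, 108)


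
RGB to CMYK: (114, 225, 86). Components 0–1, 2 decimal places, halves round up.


R'=114/255≈0.4471, G'=225/255≈0.8824, B'=86/255≈0.3373
K = 1 - max(R',G',B') = 1 - 225/255 = 30/255 = 0.11764… → 0.12
(1-R'-K)/(1-K) simplifies to (max-R)/max with max = 225:
C = (225-114)/225 = 111/225 = 0.49333… → 0.49
M = (225-225)/225 = 0/225 = 0 → 0.00
Y = (225-86)/225 = 139/225 = 0.61777… → 0.62
= CMYK(0.49, 0.00, 0.62, 0.12)


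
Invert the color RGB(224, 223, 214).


Invert: (255-R, 255-G, 255-B)
R: 255-224 = 31
G: 255-223 = 32
B: 255-214 = 41
= RGB(31, 32, 41)


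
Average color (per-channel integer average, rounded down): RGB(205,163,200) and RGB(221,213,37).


Midpoint: each channel = ⌊(C₁+C₂)/2⌋
R: ⌊(205+221)/2⌋ = 213
G: ⌊(163+213)/2⌋ = 188
B: ⌊(200+37)/2⌋ = 118
= RGB(213, 188, 118)


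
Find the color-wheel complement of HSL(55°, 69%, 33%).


Complement = opposite side of color wheel = hue + 180°
H' = (55 + 180) mod 360 = 235°
S and L unchanged.
= HSL(235°, 69%, 33%)


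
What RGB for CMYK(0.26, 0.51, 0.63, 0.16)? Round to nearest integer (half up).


R = 255 × (1-C) × (1-K) = 255 × 0.74 × 0.84 = 158.508 → 159
G = 255 × (1-M) × (1-K) = 255 × 0.49 × 0.84 = 104.958 → 105
B = 255 × (1-Y) × (1-K) = 255 × 0.37 × 0.84 = 79.254 → 79
= RGB(159, 105, 79)


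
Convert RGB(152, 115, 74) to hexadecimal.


R = 152 → 98 (hex)
G = 115 → 73 (hex)
B = 74 → 4A (hex)
Hex = #98734A


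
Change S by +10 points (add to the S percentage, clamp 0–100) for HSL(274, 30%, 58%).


Original S = 30%
Adjustment = +10 percentage points
New S = 30 + (10) = 40
Clamp to [0, 100] → 40
= HSL(274°, 40%, 58%)


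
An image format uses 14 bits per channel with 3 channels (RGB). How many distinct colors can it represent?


Total bits = 14 bits/channel × 3 channels = 42 bits
Distinct colors = 2^42
= 4,398,046,511,104 colors


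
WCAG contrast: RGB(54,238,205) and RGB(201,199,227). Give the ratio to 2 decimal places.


Linearize each sRGB channel c=v/255: c/12.92 if c ≤ 0.04045 else ((c+0.055)/1.055)^2.4
L = 0.2126×R_lin + 0.7152×G_lin + 0.0722×B_lin
Color 1 (54,238,205):
  R=54: 54/255≈0.2118 > 0.04045 → ((0.2118+0.055)/1.055)^2.4 ≈ 0.03689
  G=238: 238/255≈0.9333 > 0.04045 → ((0.9333+0.055)/1.055)^2.4 ≈ 0.85499
  B=205: 205/255≈0.8039 > 0.04045 → ((0.8039+0.055)/1.055)^2.4 ≈ 0.61050
  L1 = 0.2126×0.03689 + 0.7152×0.85499 + 0.0722×0.61050 ≈ 0.66341
Color 2 (201,199,227):
  R=201: 201/255≈0.7882 > 0.04045 → ((0.7882+0.055)/1.055)^2.4 ≈ 0.58408
  G=199: 199/255≈0.7804 > 0.04045 → ((0.7804+0.055)/1.055)^2.4 ≈ 0.57112
  B=227: 227/255≈0.8902 > 0.04045 → ((0.8902+0.055)/1.055)^2.4 ≈ 0.76815
  L2 = 0.2126×0.58408 + 0.7152×0.57112 + 0.0722×0.76815 ≈ 0.58810
Lighter = 0.66341, Darker = 0.58810
Ratio = (L_lighter + 0.05) / (L_darker + 0.05)
Ratio = (0.66341 + 0.05) / (0.58810 + 0.05) = 0.71341 / 0.63810 ≈ 1.1180
Ratio ≈ 1.12:1


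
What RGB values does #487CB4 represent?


48 → 72 (R)
7C → 124 (G)
B4 → 180 (B)
= RGB(72, 124, 180)


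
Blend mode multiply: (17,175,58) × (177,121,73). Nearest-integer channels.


Multiply: C = A×B/255, rounded to nearest integer
R: 17×177/255 = 3009/255 ≈ 11.800 → 12
G: 175×121/255 = 21175/255 ≈ 83.039 → 83
B: 58×73/255 = 4234/255 ≈ 16.604 → 17
= RGB(12, 83, 17)


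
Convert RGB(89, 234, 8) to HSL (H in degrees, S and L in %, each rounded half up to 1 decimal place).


Normalize: R'=89/255≈0.3490, G'=234/255≈0.9176, B'=8/255≈0.0314
Max=234/255, Min=8/255, Δ=Max-Min=226/255
L = (Max+Min)/2 = (234+8)/510 = 242/510 = 0.47450… → L = 47.5%
L ≤ 0.5 → S = Δ/(Max+Min) = 226/(234+8) = 226/242 = 0.93388… → S = 93.4%
(the 1/255 factors cancel in S and H, so raw channel differences can be used)
Max is G' → H = 60 × ((B-R)/Δ + 2) = 60 × ((8-89)/226 + 2)
  -81/226 + 2 = -0.3584… + 2 = 1.6415…
  H = 60 × 1.6415… = 98.495…° → H = 98.5°
= HSL(98.5°, 93.4%, 47.5%)


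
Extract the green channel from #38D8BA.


Color: #38D8BA
R = 38 = 56
G = D8 = 216
B = BA = 186
Green = 216


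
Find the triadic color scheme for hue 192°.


Triadic: equally spaced at 120° intervals
H1 = 192°
H2 = (192 + 120) mod 360 = 312°
H3 = (192 + 240) mod 360 = 72°
Triadic = 192°, 312°, 72°


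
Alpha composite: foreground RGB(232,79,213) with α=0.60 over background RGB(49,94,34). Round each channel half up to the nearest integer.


C = α×F + (1-α)×B, with 1-α = 0.40
R: 0.60×232 + 0.40×49 = 139.20 + 19.60 = 158.80 → 159
G: 0.60×79 + 0.40×94 = 47.40 + 37.60 = 85.00 → 85
B: 0.60×213 + 0.40×34 = 127.80 + 13.60 = 141.40 → 141
= RGB(159, 85, 141)


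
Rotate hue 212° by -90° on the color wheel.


New hue = (H + rotation) mod 360
New hue = (212 -90) mod 360
= 122 mod 360
= 122°


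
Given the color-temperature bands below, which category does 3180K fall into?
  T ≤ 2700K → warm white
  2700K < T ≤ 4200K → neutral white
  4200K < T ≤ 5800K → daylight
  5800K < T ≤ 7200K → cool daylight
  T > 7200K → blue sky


Temperature: 3180K
2700K < 3180K ≤ 4200K → neutral white
Classification: neutral white


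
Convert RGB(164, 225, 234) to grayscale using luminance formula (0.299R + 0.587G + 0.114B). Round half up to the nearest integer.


Gray = 0.299×R + 0.587×G + 0.114×B
Gray = 0.299×164 + 0.587×225 + 0.114×234
Gray = 49.036 + 132.075 + 26.676
Gray = 207.787 → round half up → 208
Gray = 208


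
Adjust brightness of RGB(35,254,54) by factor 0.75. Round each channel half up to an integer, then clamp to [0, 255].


Multiply each channel by 0.75, round half up, clamp to [0, 255]
R: 35×0.75 = 26.25 → round → 26
G: 254×0.75 = 190.5 → round → 191
B: 54×0.75 = 40.5 → round → 41
= RGB(26, 191, 41)


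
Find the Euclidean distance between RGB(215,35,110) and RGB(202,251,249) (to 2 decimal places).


d = √[(R₁-R₂)² + (G₁-G₂)² + (B₁-B₂)²]
d = √[(215-202)² + (35-251)² + (110-249)²]
d = √[169 + 46656 + 19321]
d = √66146
d ≈ 257.19


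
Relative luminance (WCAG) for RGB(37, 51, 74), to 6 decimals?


Linearize each channel (sRGB transfer function): c = v/255; c_lin = c/12.92 if c ≤ 0.04045, else ((c+0.055)/1.055)^2.4
  R: 37/255 ≈ 0.145098 > 0.04045 → ((0.145098+0.055)/1.055)^2.4 ≈ 0.018500
  G: 51/255 ≈ 0.200000 > 0.04045 → ((0.200000+0.055)/1.055)^2.4 ≈ 0.033105
  B: 74/255 ≈ 0.290196 > 0.04045 → ((0.290196+0.055)/1.055)^2.4 ≈ 0.068478
R_lin = 0.018500, G_lin = 0.033105, B_lin = 0.068478
L = 0.2126×R + 0.7152×G + 0.0722×B
L = 0.2126×0.018500 + 0.7152×0.033105 + 0.0722×0.068478
L ≈ 0.032554


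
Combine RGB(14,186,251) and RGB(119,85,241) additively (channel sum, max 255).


Additive: each channel = min(255, C₁+C₂)
R: 14+119 = 133 → 133
G: 186+85 = 271 → 255
B: 251+241 = 492 → 255
= RGB(133, 255, 255)


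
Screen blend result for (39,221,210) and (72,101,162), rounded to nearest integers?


Screen: C = 255 - (255-A)×(255-B)/255, rounded to nearest integer
R: 255 - (255-39)×(255-72)/255 = 255 - 39528/255 ≈ 255 - 155.012 = 99.988 → 100
G: 255 - (255-221)×(255-101)/255 = 255 - 5236/255 ≈ 255 - 20.533 = 234.467 → 234
B: 255 - (255-210)×(255-162)/255 = 255 - 4185/255 ≈ 255 - 16.412 = 238.588 → 239
= RGB(100, 234, 239)


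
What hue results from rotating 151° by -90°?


New hue = (H + rotation) mod 360
New hue = (151 -90) mod 360
= 61 mod 360
= 61°


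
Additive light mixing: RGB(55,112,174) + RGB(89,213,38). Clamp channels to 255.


Additive: each channel = min(255, C₁+C₂)
R: 55+89 = 144 → 144
G: 112+213 = 325 → 255
B: 174+38 = 212 → 212
= RGB(144, 255, 212)


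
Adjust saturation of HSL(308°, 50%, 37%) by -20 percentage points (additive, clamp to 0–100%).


Original S = 50%
Adjustment = -20 percentage points
New S = 50 + (-20) = 30
Clamp to [0, 100] → 30
= HSL(308°, 30%, 37%)


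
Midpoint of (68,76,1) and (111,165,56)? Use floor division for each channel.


Midpoint: each channel = ⌊(C₁+C₂)/2⌋
R: ⌊(68+111)/2⌋ = 89
G: ⌊(76+165)/2⌋ = 120
B: ⌊(1+56)/2⌋ = 28
= RGB(89, 120, 28)


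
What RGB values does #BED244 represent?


BE → 190 (R)
D2 → 210 (G)
44 → 68 (B)
= RGB(190, 210, 68)


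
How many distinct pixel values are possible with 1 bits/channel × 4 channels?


Total bits = 1 bits/channel × 4 channels = 4 bits
Distinct pixel values = 2^4
= 16 pixel values


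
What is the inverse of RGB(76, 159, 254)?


Invert: (255-R, 255-G, 255-B)
R: 255-76 = 179
G: 255-159 = 96
B: 255-254 = 1
= RGB(179, 96, 1)


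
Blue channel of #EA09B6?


Color: #EA09B6
R = EA = 234
G = 09 = 9
B = B6 = 182
Blue = 182


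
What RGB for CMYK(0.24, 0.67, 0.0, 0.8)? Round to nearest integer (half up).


R = 255 × (1-C) × (1-K) = 255 × 0.76 × 0.20 = 38.76 → 39
G = 255 × (1-M) × (1-K) = 255 × 0.33 × 0.20 = 16.83 → 17
B = 255 × (1-Y) × (1-K) = 255 × 1.00 × 0.20 = 51
= RGB(39, 17, 51)


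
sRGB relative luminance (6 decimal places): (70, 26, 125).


Linearize each channel (sRGB transfer function): c = v/255; c_lin = c/12.92 if c ≤ 0.04045, else ((c+0.055)/1.055)^2.4
  R: 70/255 ≈ 0.274510 > 0.04045 → ((0.274510+0.055)/1.055)^2.4 ≈ 0.061246
  G: 26/255 ≈ 0.101961 > 0.04045 → ((0.101961+0.055)/1.055)^2.4 ≈ 0.010330
  B: 125/255 ≈ 0.490196 > 0.04045 → ((0.490196+0.055)/1.055)^2.4 ≈ 0.205079
R_lin = 0.061246, G_lin = 0.010330, B_lin = 0.205079
L = 0.2126×R + 0.7152×G + 0.0722×B
L = 0.2126×0.061246 + 0.7152×0.010330 + 0.0722×0.205079
L ≈ 0.035215


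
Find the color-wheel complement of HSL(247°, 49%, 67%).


Complement = opposite side of color wheel = hue + 180°
H' = (247 + 180) mod 360 = 67°
S and L unchanged.
= HSL(67°, 49%, 67%)


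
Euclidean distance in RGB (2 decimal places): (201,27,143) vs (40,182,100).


d = √[(R₁-R₂)² + (G₁-G₂)² + (B₁-B₂)²]
d = √[(201-40)² + (27-182)² + (143-100)²]
d = √[25921 + 24025 + 1849]
d = √51795
d ≈ 227.59


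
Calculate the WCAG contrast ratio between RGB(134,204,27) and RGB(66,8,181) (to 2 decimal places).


Linearize each sRGB channel c=v/255: c/12.92 if c ≤ 0.04045 else ((c+0.055)/1.055)^2.4
L = 0.2126×R_lin + 0.7152×G_lin + 0.0722×B_lin
Color 1 (134,204,27):
  R=134: 134/255≈0.5255 > 0.04045 → ((0.5255+0.055)/1.055)^2.4 ≈ 0.23840
  G=204: 204/255≈0.8000 > 0.04045 → ((0.8000+0.055)/1.055)^2.4 ≈ 0.60383
  B=27: 27/255≈0.1059 > 0.04045 → ((0.1059+0.055)/1.055)^2.4 ≈ 0.01096
  L1 = 0.2126×0.23840 + 0.7152×0.60383 + 0.0722×0.01096 ≈ 0.48333
Color 2 (66,8,181):
  R=66: 66/255≈0.2588 > 0.04045 → ((0.2588+0.055)/1.055)^2.4 ≈ 0.05448
  G=8: 8/255≈0.0314 ≤ 0.04045 → 0.0314/12.92 ≈ 0.00243
  B=181: 181/255≈0.7098 > 0.04045 → ((0.7098+0.055)/1.055)^2.4 ≈ 0.46208
  L2 = 0.2126×0.05448 + 0.7152×0.00243 + 0.0722×0.46208 ≈ 0.04668
Lighter = 0.48333, Darker = 0.04668
Ratio = (L_lighter + 0.05) / (L_darker + 0.05)
Ratio = (0.48333 + 0.05) / (0.04668 + 0.05) = 0.53333 / 0.09668 ≈ 5.5164
Ratio ≈ 5.52:1


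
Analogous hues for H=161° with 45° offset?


Base hue: 161°
Left analog: (161 - 45) mod 360 = 116°
Right analog: (161 + 45) mod 360 = 206°
Analogous hues = 116° and 206°


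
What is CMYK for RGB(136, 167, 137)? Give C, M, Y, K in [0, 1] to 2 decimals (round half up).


R'=136/255≈0.5333, G'=167/255≈0.6549, B'=137/255≈0.5373
K = 1 - max(R',G',B') = 1 - 167/255 = 88/255 = 0.34509… → 0.35
(1-R'-K)/(1-K) simplifies to (max-R)/max with max = 167:
C = (167-136)/167 = 31/167 = 0.18562… → 0.19
M = (167-167)/167 = 0/167 = 0 → 0.00
Y = (167-137)/167 = 30/167 = 0.17964… → 0.18
= CMYK(0.19, 0.00, 0.18, 0.35)


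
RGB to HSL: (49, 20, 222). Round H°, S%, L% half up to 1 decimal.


Normalize: R'=49/255≈0.1922, G'=20/255≈0.0784, B'=222/255≈0.8706
Max=222/255, Min=20/255, Δ=Max-Min=202/255
L = (Max+Min)/2 = (222+20)/510 = 242/510 = 0.47450… → L = 47.5%
L ≤ 0.5 → S = Δ/(Max+Min) = 202/(222+20) = 202/242 = 0.83471… → S = 83.5%
(the 1/255 factors cancel in S and H, so raw channel differences can be used)
Max is B' → H = 60 × ((R-G)/Δ + 4) = 60 × ((49-20)/202 + 4)
  29/202 + 4 = 0.1435… + 4 = 4.1435…
  H = 60 × 4.1435… = 248.613…° → H = 248.6°
= HSL(248.6°, 83.5%, 47.5%)


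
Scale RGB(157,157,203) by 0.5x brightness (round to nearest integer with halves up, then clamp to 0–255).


Multiply each channel by 0.5, round half up, clamp to [0, 255]
R: 157×0.5 = 78.5 → round → 79
G: 157×0.5 = 78.5 → round → 79
B: 203×0.5 = 101.5 → round → 102
= RGB(79, 79, 102)


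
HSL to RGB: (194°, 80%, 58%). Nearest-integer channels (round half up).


H=194°, S=0.80, L=0.58
C = (1-|2L-1|)×S = (1-|0.16|)×0.80 = 0.672
H' = H/60 = 194/60 ≈ 3.2333; X = C×(1-|H' mod 2 - 1|) = 0.5152
m = L - C/2 = 0.58 - 0.336 = 0.244
Sector ⌊H'⌋ = 3 → (R',G',B') = (0.0, 0.5152, 0.672)
RGB = ((R'+m)×255, (G'+m)×255, (B'+m)×255) = (62.22, 193.596, 233.58)
Round half up → RGB(62, 194, 234)


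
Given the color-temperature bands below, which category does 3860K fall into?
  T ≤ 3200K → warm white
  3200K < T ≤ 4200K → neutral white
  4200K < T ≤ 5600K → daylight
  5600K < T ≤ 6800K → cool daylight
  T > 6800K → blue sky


Temperature: 3860K
3200K < 3860K ≤ 4200K → neutral white
Classification: neutral white


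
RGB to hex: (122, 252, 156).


R = 122 → 7A (hex)
G = 252 → FC (hex)
B = 156 → 9C (hex)
Hex = #7AFC9C


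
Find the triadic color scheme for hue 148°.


Triadic: equally spaced at 120° intervals
H1 = 148°
H2 = (148 + 120) mod 360 = 268°
H3 = (148 + 240) mod 360 = 28°
Triadic = 148°, 268°, 28°


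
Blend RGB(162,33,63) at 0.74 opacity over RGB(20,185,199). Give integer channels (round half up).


C = α×F + (1-α)×B, with 1-α = 0.26
R: 0.74×162 + 0.26×20 = 119.88 + 5.20 = 125.08 → 125
G: 0.74×33 + 0.26×185 = 24.42 + 48.10 = 72.52 → 73
B: 0.74×63 + 0.26×199 = 46.62 + 51.74 = 98.36 → 98
= RGB(125, 73, 98)


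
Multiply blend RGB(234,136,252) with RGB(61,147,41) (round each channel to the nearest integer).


Multiply: C = A×B/255, rounded to nearest integer
R: 234×61/255 = 14274/255 ≈ 55.976 → 56
G: 136×147/255 = 19992/255 ≈ 78.400 → 78
B: 252×41/255 = 10332/255 ≈ 40.518 → 41
= RGB(56, 78, 41)


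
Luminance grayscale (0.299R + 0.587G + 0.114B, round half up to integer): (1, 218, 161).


Gray = 0.299×R + 0.587×G + 0.114×B
Gray = 0.299×1 + 0.587×218 + 0.114×161
Gray = 0.299 + 127.966 + 18.354
Gray = 146.619 → round half up → 147
Gray = 147


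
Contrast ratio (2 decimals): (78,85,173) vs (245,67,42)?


Linearize each sRGB channel c=v/255: c/12.92 if c ≤ 0.04045 else ((c+0.055)/1.055)^2.4
L = 0.2126×R_lin + 0.7152×G_lin + 0.0722×B_lin
Color 1 (78,85,173):
  R=78: 78/255≈0.3059 > 0.04045 → ((0.3059+0.055)/1.055)^2.4 ≈ 0.07619
  G=85: 85/255≈0.3333 > 0.04045 → ((0.3333+0.055)/1.055)^2.4 ≈ 0.09084
  B=173: 173/255≈0.6784 > 0.04045 → ((0.6784+0.055)/1.055)^2.4 ≈ 0.41789
  L1 = 0.2126×0.07619 + 0.7152×0.09084 + 0.0722×0.41789 ≈ 0.11134
Color 2 (245,67,42):
  R=245: 245/255≈0.9608 > 0.04045 → ((0.9608+0.055)/1.055)^2.4 ≈ 0.91310
  G=67: 67/255≈0.2627 > 0.04045 → ((0.2627+0.055)/1.055)^2.4 ≈ 0.05613
  B=42: 42/255≈0.1647 > 0.04045 → ((0.1647+0.055)/1.055)^2.4 ≈ 0.02315
  L2 = 0.2126×0.91310 + 0.7152×0.05613 + 0.0722×0.02315 ≈ 0.23594
Lighter = 0.23594, Darker = 0.11134
Ratio = (L_lighter + 0.05) / (L_darker + 0.05)
Ratio = (0.23594 + 0.05) / (0.11134 + 0.05) = 0.28594 / 0.16134 ≈ 1.7723
Ratio ≈ 1.77:1


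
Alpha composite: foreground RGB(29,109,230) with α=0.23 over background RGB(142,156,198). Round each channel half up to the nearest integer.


C = α×F + (1-α)×B, with 1-α = 0.77
R: 0.23×29 + 0.77×142 = 6.67 + 109.34 = 116.01 → 116
G: 0.23×109 + 0.77×156 = 25.07 + 120.12 = 145.19 → 145
B: 0.23×230 + 0.77×198 = 52.90 + 152.46 = 205.36 → 205
= RGB(116, 145, 205)


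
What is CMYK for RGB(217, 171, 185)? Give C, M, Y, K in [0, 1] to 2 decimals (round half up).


R'=217/255≈0.8510, G'=171/255≈0.6706, B'=185/255≈0.7255
K = 1 - max(R',G',B') = 1 - 217/255 = 38/255 = 0.14901… → 0.15
(1-R'-K)/(1-K) simplifies to (max-R)/max with max = 217:
C = (217-217)/217 = 0/217 = 0 → 0.00
M = (217-171)/217 = 46/217 = 0.21198… → 0.21
Y = (217-185)/217 = 32/217 = 0.14746… → 0.15
= CMYK(0.00, 0.21, 0.15, 0.15)


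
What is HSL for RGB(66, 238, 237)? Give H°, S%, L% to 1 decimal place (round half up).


Normalize: R'=66/255≈0.2588, G'=238/255≈0.9333, B'=237/255≈0.9294
Max=238/255, Min=66/255, Δ=Max-Min=172/255
L = (Max+Min)/2 = (238+66)/510 = 304/510 = 0.59607… → L = 59.6%
L > 0.5 → S = Δ/(2-Max-Min) = 172/(510-238-66) = 172/206 = 0.83495… → S = 83.5%
(the 1/255 factors cancel in S and H, so raw channel differences can be used)
Max is G' → H = 60 × ((B-R)/Δ + 2) = 60 × ((237-66)/172 + 2)
  171/172 + 2 = 0.9941… + 2 = 2.9941…
  H = 60 × 2.9941… = 179.651…° → H = 179.7°
= HSL(179.7°, 83.5%, 59.6%)


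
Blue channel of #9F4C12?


Color: #9F4C12
R = 9F = 159
G = 4C = 76
B = 12 = 18
Blue = 18


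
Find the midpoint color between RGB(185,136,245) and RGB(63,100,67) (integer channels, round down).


Midpoint: each channel = ⌊(C₁+C₂)/2⌋
R: ⌊(185+63)/2⌋ = 124
G: ⌊(136+100)/2⌋ = 118
B: ⌊(245+67)/2⌋ = 156
= RGB(124, 118, 156)


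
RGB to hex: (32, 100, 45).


R = 32 → 20 (hex)
G = 100 → 64 (hex)
B = 45 → 2D (hex)
Hex = #20642D


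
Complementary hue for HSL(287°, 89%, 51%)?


Complement = opposite side of color wheel = hue + 180°
H' = (287 + 180) mod 360 = 107°
S and L unchanged.
= HSL(107°, 89%, 51%)


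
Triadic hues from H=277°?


Triadic: equally spaced at 120° intervals
H1 = 277°
H2 = (277 + 120) mod 360 = 37°
H3 = (277 + 240) mod 360 = 157°
Triadic = 277°, 37°, 157°


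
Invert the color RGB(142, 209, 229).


Invert: (255-R, 255-G, 255-B)
R: 255-142 = 113
G: 255-209 = 46
B: 255-229 = 26
= RGB(113, 46, 26)


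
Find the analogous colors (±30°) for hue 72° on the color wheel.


Base hue: 72°
Left analog: (72 - 30) mod 360 = 42°
Right analog: (72 + 30) mod 360 = 102°
Analogous hues = 42° and 102°


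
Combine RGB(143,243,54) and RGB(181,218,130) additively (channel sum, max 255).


Additive: each channel = min(255, C₁+C₂)
R: 143+181 = 324 → 255
G: 243+218 = 461 → 255
B: 54+130 = 184 → 184
= RGB(255, 255, 184)


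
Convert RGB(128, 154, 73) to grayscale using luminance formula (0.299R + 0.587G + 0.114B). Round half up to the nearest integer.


Gray = 0.299×R + 0.587×G + 0.114×B
Gray = 0.299×128 + 0.587×154 + 0.114×73
Gray = 38.272 + 90.398 + 8.322
Gray = 136.992 → round half up → 137
Gray = 137


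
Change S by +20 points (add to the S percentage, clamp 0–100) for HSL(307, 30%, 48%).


Original S = 30%
Adjustment = +20 percentage points
New S = 30 + (20) = 50
Clamp to [0, 100] → 50
= HSL(307°, 50%, 48%)


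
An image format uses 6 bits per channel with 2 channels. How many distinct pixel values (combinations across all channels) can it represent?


Total bits = 6 bits/channel × 2 channels = 12 bits
Distinct pixel values = 2^12
= 4,096 pixel values


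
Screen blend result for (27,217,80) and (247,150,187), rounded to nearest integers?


Screen: C = 255 - (255-A)×(255-B)/255, rounded to nearest integer
R: 255 - (255-27)×(255-247)/255 = 255 - 1824/255 ≈ 255 - 7.153 = 247.847 → 248
G: 255 - (255-217)×(255-150)/255 = 255 - 3990/255 ≈ 255 - 15.647 = 239.353 → 239
B: 255 - (255-80)×(255-187)/255 = 255 - 11900/255 ≈ 255 - 46.667 = 208.333 → 208
= RGB(248, 239, 208)


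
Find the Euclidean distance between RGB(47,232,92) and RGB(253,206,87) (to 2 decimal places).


d = √[(R₁-R₂)² + (G₁-G₂)² + (B₁-B₂)²]
d = √[(47-253)² + (232-206)² + (92-87)²]
d = √[42436 + 676 + 25]
d = √43137
d ≈ 207.69


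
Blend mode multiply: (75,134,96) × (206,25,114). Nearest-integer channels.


Multiply: C = A×B/255, rounded to nearest integer
R: 75×206/255 = 15450/255 ≈ 60.588 → 61
G: 134×25/255 = 3350/255 ≈ 13.137 → 13
B: 96×114/255 = 10944/255 ≈ 42.918 → 43
= RGB(61, 13, 43)


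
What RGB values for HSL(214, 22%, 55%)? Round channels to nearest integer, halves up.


H=214°, S=0.22, L=0.55
C = (1-|2L-1|)×S = (1-|0.10|)×0.22 = 0.198
H' = H/60 = 214/60 ≈ 3.5667; X = C×(1-|H' mod 2 - 1|) = 0.0858
m = L - C/2 = 0.55 - 0.099 = 0.451
Sector ⌊H'⌋ = 3 → (R',G',B') = (0.0, 0.0858, 0.198)
RGB = ((R'+m)×255, (G'+m)×255, (B'+m)×255) = (115.005, 136.884, 165.495)
Round half up → RGB(115, 137, 165)


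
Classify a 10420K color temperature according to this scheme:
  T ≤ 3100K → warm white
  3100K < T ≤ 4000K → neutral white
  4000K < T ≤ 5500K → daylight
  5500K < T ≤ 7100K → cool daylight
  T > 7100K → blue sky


Temperature: 10420K
10420K > 7100K → blue sky
Classification: blue sky


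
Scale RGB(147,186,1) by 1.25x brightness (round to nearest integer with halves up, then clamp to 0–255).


Multiply each channel by 1.25, round half up, clamp to [0, 255]
R: 147×1.25 = 183.75 → round → 184
G: 186×1.25 = 232.5 → round → 233
B: 1×1.25 = 1.25 → round → 1
= RGB(184, 233, 1)


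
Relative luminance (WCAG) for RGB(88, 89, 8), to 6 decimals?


Linearize each channel (sRGB transfer function): c = v/255; c_lin = c/12.92 if c ≤ 0.04045, else ((c+0.055)/1.055)^2.4
  R: 88/255 ≈ 0.345098 > 0.04045 → ((0.345098+0.055)/1.055)^2.4 ≈ 0.097587
  G: 89/255 ≈ 0.349020 > 0.04045 → ((0.349020+0.055)/1.055)^2.4 ≈ 0.099899
  B: 8/255 ≈ 0.031373 ≤ 0.04045 → 0.031373/12.92 ≈ 0.002428
R_lin = 0.097587, G_lin = 0.099899, B_lin = 0.002428
L = 0.2126×R + 0.7152×G + 0.0722×B
L = 0.2126×0.097587 + 0.7152×0.099899 + 0.0722×0.002428
L ≈ 0.092370


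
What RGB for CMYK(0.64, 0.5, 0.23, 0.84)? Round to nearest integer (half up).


R = 255 × (1-C) × (1-K) = 255 × 0.36 × 0.16 = 14.688 → 15
G = 255 × (1-M) × (1-K) = 255 × 0.50 × 0.16 = 20.4 → 20
B = 255 × (1-Y) × (1-K) = 255 × 0.77 × 0.16 = 31.416 → 31
= RGB(15, 20, 31)


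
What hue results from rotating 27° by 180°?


New hue = (H + rotation) mod 360
New hue = (27 + 180) mod 360
= 207 mod 360
= 207°


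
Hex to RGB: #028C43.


02 → 2 (R)
8C → 140 (G)
43 → 67 (B)
= RGB(2, 140, 67)


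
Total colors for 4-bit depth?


Colors = 2^bits = 2^4
= 16 colors


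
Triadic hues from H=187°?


Triadic: equally spaced at 120° intervals
H1 = 187°
H2 = (187 + 120) mod 360 = 307°
H3 = (187 + 240) mod 360 = 67°
Triadic = 187°, 307°, 67°


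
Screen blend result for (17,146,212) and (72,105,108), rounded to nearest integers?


Screen: C = 255 - (255-A)×(255-B)/255, rounded to nearest integer
R: 255 - (255-17)×(255-72)/255 = 255 - 43554/255 ≈ 255 - 170.800 = 84.200 → 84
G: 255 - (255-146)×(255-105)/255 = 255 - 16350/255 ≈ 255 - 64.118 = 190.882 → 191
B: 255 - (255-212)×(255-108)/255 = 255 - 6321/255 ≈ 255 - 24.788 = 230.212 → 230
= RGB(84, 191, 230)


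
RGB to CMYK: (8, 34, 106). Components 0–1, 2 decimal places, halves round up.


R'=8/255≈0.0314, G'=34/255≈0.1333, B'=106/255≈0.4157
K = 1 - max(R',G',B') = 1 - 106/255 = 149/255 = 0.58431… → 0.58
(1-R'-K)/(1-K) simplifies to (max-R)/max with max = 106:
C = (106-8)/106 = 98/106 = 0.92452… → 0.92
M = (106-34)/106 = 72/106 = 0.67924… → 0.68
Y = (106-106)/106 = 0/106 = 0 → 0.00
= CMYK(0.92, 0.68, 0.00, 0.58)


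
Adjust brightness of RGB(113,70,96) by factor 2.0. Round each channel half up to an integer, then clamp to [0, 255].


Multiply each channel by 2.0, round half up, clamp to [0, 255]
R: 113×2.0 = 226
G: 70×2.0 = 140
B: 96×2.0 = 192
= RGB(226, 140, 192)


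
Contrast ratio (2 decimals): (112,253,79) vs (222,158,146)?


Linearize each sRGB channel c=v/255: c/12.92 if c ≤ 0.04045 else ((c+0.055)/1.055)^2.4
L = 0.2126×R_lin + 0.7152×G_lin + 0.0722×B_lin
Color 1 (112,253,79):
  R=112: 112/255≈0.4392 > 0.04045 → ((0.4392+0.055)/1.055)^2.4 ≈ 0.16203
  G=253: 253/255≈0.9922 > 0.04045 → ((0.9922+0.055)/1.055)^2.4 ≈ 0.98225
  B=79: 79/255≈0.3098 > 0.04045 → ((0.3098+0.055)/1.055)^2.4 ≈ 0.07819
  L1 = 0.2126×0.16203 + 0.7152×0.98225 + 0.0722×0.07819 ≈ 0.74260
Color 2 (222,158,146):
  R=222: 222/255≈0.8706 > 0.04045 → ((0.8706+0.055)/1.055)^2.4 ≈ 0.73046
  G=158: 158/255≈0.6196 > 0.04045 → ((0.6196+0.055)/1.055)^2.4 ≈ 0.34191
  B=146: 146/255≈0.5725 > 0.04045 → ((0.5725+0.055)/1.055)^2.4 ≈ 0.28744
  L2 = 0.2126×0.73046 + 0.7152×0.34191 + 0.0722×0.28744 ≈ 0.42059
Lighter = 0.74260, Darker = 0.42059
Ratio = (L_lighter + 0.05) / (L_darker + 0.05)
Ratio = (0.74260 + 0.05) / (0.42059 + 0.05) = 0.79260 / 0.47059 ≈ 1.6843
Ratio ≈ 1.68:1


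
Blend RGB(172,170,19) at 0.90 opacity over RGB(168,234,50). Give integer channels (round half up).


C = α×F + (1-α)×B, with 1-α = 0.10
R: 0.90×172 + 0.10×168 = 154.80 + 16.80 = 171.60 → 172
G: 0.90×170 + 0.10×234 = 153.00 + 23.40 = 176.40 → 176
B: 0.90×19 + 0.10×50 = 17.10 + 5.00 = 22.10 → 22
= RGB(172, 176, 22)


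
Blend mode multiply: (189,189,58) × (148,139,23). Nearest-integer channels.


Multiply: C = A×B/255, rounded to nearest integer
R: 189×148/255 = 27972/255 ≈ 109.694 → 110
G: 189×139/255 = 26271/255 ≈ 103.024 → 103
B: 58×23/255 = 1334/255 ≈ 5.231 → 5
= RGB(110, 103, 5)


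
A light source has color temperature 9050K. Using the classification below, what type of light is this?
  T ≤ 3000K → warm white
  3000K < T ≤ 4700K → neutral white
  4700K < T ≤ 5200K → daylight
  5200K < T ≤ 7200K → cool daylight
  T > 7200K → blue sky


Temperature: 9050K
9050K > 7200K → blue sky
Classification: blue sky


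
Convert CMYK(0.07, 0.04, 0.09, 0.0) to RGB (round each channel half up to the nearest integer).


R = 255 × (1-C) × (1-K) = 255 × 0.93 × 1.00 = 237.15 → 237
G = 255 × (1-M) × (1-K) = 255 × 0.96 × 1.00 = 244.8 → 245
B = 255 × (1-Y) × (1-K) = 255 × 0.91 × 1.00 = 232.05 → 232
= RGB(237, 245, 232)


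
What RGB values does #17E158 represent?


17 → 23 (R)
E1 → 225 (G)
58 → 88 (B)
= RGB(23, 225, 88)


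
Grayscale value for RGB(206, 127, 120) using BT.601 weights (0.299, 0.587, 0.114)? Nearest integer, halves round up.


Gray = 0.299×R + 0.587×G + 0.114×B
Gray = 0.299×206 + 0.587×127 + 0.114×120
Gray = 61.594 + 74.549 + 13.680
Gray = 149.823 → round half up → 150
Gray = 150


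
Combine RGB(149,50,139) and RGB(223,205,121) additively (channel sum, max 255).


Additive: each channel = min(255, C₁+C₂)
R: 149+223 = 372 → 255
G: 50+205 = 255 → 255
B: 139+121 = 260 → 255
= RGB(255, 255, 255)


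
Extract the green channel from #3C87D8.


Color: #3C87D8
R = 3C = 60
G = 87 = 135
B = D8 = 216
Green = 135


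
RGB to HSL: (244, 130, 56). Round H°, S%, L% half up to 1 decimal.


Normalize: R'=244/255≈0.9569, G'=130/255≈0.5098, B'=56/255≈0.2196
Max=244/255, Min=56/255, Δ=Max-Min=188/255
L = (Max+Min)/2 = (244+56)/510 = 300/510 = 0.58823… → L = 58.8%
L > 0.5 → S = Δ/(2-Max-Min) = 188/(510-244-56) = 188/210 = 0.89523… → S = 89.5%
(the 1/255 factors cancel in S and H, so raw channel differences can be used)
Max is R' → H = 60 × (((G-B)/Δ) mod 6) = 60 × (((130-56)/188) mod 6)
  74/188 = 0.3936…
  H = 60 × 0.3936… = 23.617…° → H = 23.6°
= HSL(23.6°, 89.5%, 58.8%)


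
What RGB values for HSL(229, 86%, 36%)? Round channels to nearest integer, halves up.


H=229°, S=0.86, L=0.36
C = (1-|2L-1|)×S = (1-|-0.28|)×0.86 = 0.6192
H' = H/60 = 229/60 ≈ 3.8167; X = C×(1-|H' mod 2 - 1|) = 0.11352
m = L - C/2 = 0.36 - 0.3096 = 0.0504
Sector ⌊H'⌋ = 3 → (R',G',B') = (0.0, 0.11352, 0.6192)
RGB = ((R'+m)×255, (G'+m)×255, (B'+m)×255) = (12.852, 41.7996, 170.748)
Round half up → RGB(13, 42, 171)


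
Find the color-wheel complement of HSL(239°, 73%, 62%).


Complement = opposite side of color wheel = hue + 180°
H' = (239 + 180) mod 360 = 59°
S and L unchanged.
= HSL(59°, 73%, 62%)


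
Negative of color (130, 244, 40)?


Invert: (255-R, 255-G, 255-B)
R: 255-130 = 125
G: 255-244 = 11
B: 255-40 = 215
= RGB(125, 11, 215)


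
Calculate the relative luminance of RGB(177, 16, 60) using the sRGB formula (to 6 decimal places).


Linearize each channel (sRGB transfer function): c = v/255; c_lin = c/12.92 if c ≤ 0.04045, else ((c+0.055)/1.055)^2.4
  R: 177/255 ≈ 0.694118 > 0.04045 → ((0.694118+0.055)/1.055)^2.4 ≈ 0.439657
  G: 16/255 ≈ 0.062745 > 0.04045 → ((0.062745+0.055)/1.055)^2.4 ≈ 0.005182
  B: 60/255 ≈ 0.235294 > 0.04045 → ((0.235294+0.055)/1.055)^2.4 ≈ 0.045186
R_lin = 0.439657, G_lin = 0.005182, B_lin = 0.045186
L = 0.2126×R + 0.7152×G + 0.0722×B
L = 0.2126×0.439657 + 0.7152×0.005182 + 0.0722×0.045186
L ≈ 0.100439


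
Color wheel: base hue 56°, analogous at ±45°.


Base hue: 56°
Left analog: (56 - 45) mod 360 = 11°
Right analog: (56 + 45) mod 360 = 101°
Analogous hues = 11° and 101°


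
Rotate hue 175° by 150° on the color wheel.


New hue = (H + rotation) mod 360
New hue = (175 + 150) mod 360
= 325 mod 360
= 325°


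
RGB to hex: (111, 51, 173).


R = 111 → 6F (hex)
G = 51 → 33 (hex)
B = 173 → AD (hex)
Hex = #6F33AD


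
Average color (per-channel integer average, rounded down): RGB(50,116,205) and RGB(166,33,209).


Midpoint: each channel = ⌊(C₁+C₂)/2⌋
R: ⌊(50+166)/2⌋ = 108
G: ⌊(116+33)/2⌋ = 74
B: ⌊(205+209)/2⌋ = 207
= RGB(108, 74, 207)


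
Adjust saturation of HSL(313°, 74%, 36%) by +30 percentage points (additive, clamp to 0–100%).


Original S = 74%
Adjustment = +30 percentage points
New S = 74 + (30) = 104
Clamp to [0, 100] → 100
= HSL(313°, 100%, 36%)


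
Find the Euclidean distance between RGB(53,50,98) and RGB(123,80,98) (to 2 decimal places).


d = √[(R₁-R₂)² + (G₁-G₂)² + (B₁-B₂)²]
d = √[(53-123)² + (50-80)² + (98-98)²]
d = √[4900 + 900 + 0]
d = √5800
d ≈ 76.16


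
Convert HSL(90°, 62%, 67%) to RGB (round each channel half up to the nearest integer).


H=90°, S=0.62, L=0.67
C = (1-|2L-1|)×S = (1-|0.34|)×0.62 = 0.4092
H' = H/60 = 90/60 ≈ 1.5000; X = C×(1-|H' mod 2 - 1|) = 0.2046
m = L - C/2 = 0.67 - 0.2046 = 0.4654
Sector ⌊H'⌋ = 1 → (R',G',B') = (0.2046, 0.4092, 0.0)
RGB = ((R'+m)×255, (G'+m)×255, (B'+m)×255) = (170.85, 223.023, 118.677)
Round half up → RGB(171, 223, 119)


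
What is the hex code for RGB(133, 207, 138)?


R = 133 → 85 (hex)
G = 207 → CF (hex)
B = 138 → 8A (hex)
Hex = #85CF8A


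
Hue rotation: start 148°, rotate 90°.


New hue = (H + rotation) mod 360
New hue = (148 + 90) mod 360
= 238 mod 360
= 238°


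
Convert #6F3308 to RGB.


6F → 111 (R)
33 → 51 (G)
08 → 8 (B)
= RGB(111, 51, 8)


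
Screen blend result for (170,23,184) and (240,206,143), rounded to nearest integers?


Screen: C = 255 - (255-A)×(255-B)/255, rounded to nearest integer
R: 255 - (255-170)×(255-240)/255 = 255 - 1275/255 ≈ 255 - 5.000 = 250.000 → 250
G: 255 - (255-23)×(255-206)/255 = 255 - 11368/255 ≈ 255 - 44.580 = 210.420 → 210
B: 255 - (255-184)×(255-143)/255 = 255 - 7952/255 ≈ 255 - 31.184 = 223.816 → 224
= RGB(250, 210, 224)


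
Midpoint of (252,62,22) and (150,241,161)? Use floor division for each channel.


Midpoint: each channel = ⌊(C₁+C₂)/2⌋
R: ⌊(252+150)/2⌋ = 201
G: ⌊(62+241)/2⌋ = 151
B: ⌊(22+161)/2⌋ = 91
= RGB(201, 151, 91)


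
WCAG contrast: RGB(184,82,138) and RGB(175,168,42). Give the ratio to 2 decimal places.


Linearize each sRGB channel c=v/255: c/12.92 if c ≤ 0.04045 else ((c+0.055)/1.055)^2.4
L = 0.2126×R_lin + 0.7152×G_lin + 0.0722×B_lin
Color 1 (184,82,138):
  R=184: 184/255≈0.7216 > 0.04045 → ((0.7216+0.055)/1.055)^2.4 ≈ 0.47932
  G=82: 82/255≈0.3216 > 0.04045 → ((0.3216+0.055)/1.055)^2.4 ≈ 0.08438
  B=138: 138/255≈0.5412 > 0.04045 → ((0.5412+0.055)/1.055)^2.4 ≈ 0.25415
  L1 = 0.2126×0.47932 + 0.7152×0.08438 + 0.0722×0.25415 ≈ 0.18060
Color 2 (175,168,42):
  R=175: 175/255≈0.6863 > 0.04045 → ((0.6863+0.055)/1.055)^2.4 ≈ 0.42869
  G=168: 168/255≈0.6588 > 0.04045 → ((0.6588+0.055)/1.055)^2.4 ≈ 0.39157
  B=42: 42/255≈0.1647 > 0.04045 → ((0.1647+0.055)/1.055)^2.4 ≈ 0.02315
  L2 = 0.2126×0.42869 + 0.7152×0.39157 + 0.0722×0.02315 ≈ 0.37286
Lighter = 0.37286, Darker = 0.18060
Ratio = (L_lighter + 0.05) / (L_darker + 0.05)
Ratio = (0.37286 + 0.05) / (0.18060 + 0.05) = 0.42286 / 0.23060 ≈ 1.8338
Ratio ≈ 1.83:1


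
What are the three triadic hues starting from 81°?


Triadic: equally spaced at 120° intervals
H1 = 81°
H2 = (81 + 120) mod 360 = 201°
H3 = (81 + 240) mod 360 = 321°
Triadic = 81°, 201°, 321°


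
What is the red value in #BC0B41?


Color: #BC0B41
R = BC = 188
G = 0B = 11
B = 41 = 65
Red = 188


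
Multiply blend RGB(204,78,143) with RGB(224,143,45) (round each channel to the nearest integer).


Multiply: C = A×B/255, rounded to nearest integer
R: 204×224/255 = 45696/255 ≈ 179.200 → 179
G: 78×143/255 = 11154/255 ≈ 43.741 → 44
B: 143×45/255 = 6435/255 ≈ 25.235 → 25
= RGB(179, 44, 25)


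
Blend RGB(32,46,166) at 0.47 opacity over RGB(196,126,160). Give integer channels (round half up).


C = α×F + (1-α)×B, with 1-α = 0.53
R: 0.47×32 + 0.53×196 = 15.04 + 103.88 = 118.92 → 119
G: 0.47×46 + 0.53×126 = 21.62 + 66.78 = 88.40 → 88
B: 0.47×166 + 0.53×160 = 78.02 + 84.80 = 162.82 → 163
= RGB(119, 88, 163)


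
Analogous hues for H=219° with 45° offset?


Base hue: 219°
Left analog: (219 - 45) mod 360 = 174°
Right analog: (219 + 45) mod 360 = 264°
Analogous hues = 174° and 264°


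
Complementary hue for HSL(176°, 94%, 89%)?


Complement = opposite side of color wheel = hue + 180°
H' = (176 + 180) mod 360 = 356°
S and L unchanged.
= HSL(356°, 94%, 89%)


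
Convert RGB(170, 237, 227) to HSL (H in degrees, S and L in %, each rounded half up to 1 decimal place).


Normalize: R'=170/255≈0.6667, G'=237/255≈0.9294, B'=227/255≈0.8902
Max=237/255, Min=170/255, Δ=Max-Min=67/255
L = (Max+Min)/2 = (237+170)/510 = 407/510 = 0.79803… → L = 79.8%
L > 0.5 → S = Δ/(2-Max-Min) = 67/(510-237-170) = 67/103 = 0.65048… → S = 65.0%
(the 1/255 factors cancel in S and H, so raw channel differences can be used)
Max is G' → H = 60 × ((B-R)/Δ + 2) = 60 × ((227-170)/67 + 2)
  57/67 + 2 = 0.8507… + 2 = 2.8507…
  H = 60 × 2.8507… = 171.044…° → H = 171.0°
= HSL(171.0°, 65.0%, 79.8%)


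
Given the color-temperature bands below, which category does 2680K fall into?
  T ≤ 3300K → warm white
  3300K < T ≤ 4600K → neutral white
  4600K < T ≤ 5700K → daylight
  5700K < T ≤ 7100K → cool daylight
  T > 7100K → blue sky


Temperature: 2680K
2680K ≤ 3300K → warm white
Classification: warm white


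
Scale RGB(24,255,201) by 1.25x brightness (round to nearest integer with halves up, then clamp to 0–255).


Multiply each channel by 1.25, round half up, clamp to [0, 255]
R: 24×1.25 = 30
G: 255×1.25 = 318.75 → round → 319 → clamp → 255
B: 201×1.25 = 251.25 → round → 251
= RGB(30, 255, 251)


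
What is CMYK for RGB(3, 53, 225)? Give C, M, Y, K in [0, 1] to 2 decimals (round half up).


R'=3/255≈0.0118, G'=53/255≈0.2078, B'=225/255≈0.8824
K = 1 - max(R',G',B') = 1 - 225/255 = 30/255 = 0.11764… → 0.12
(1-R'-K)/(1-K) simplifies to (max-R)/max with max = 225:
C = (225-3)/225 = 222/225 = 0.98666… → 0.99
M = (225-53)/225 = 172/225 = 0.76444… → 0.76
Y = (225-225)/225 = 0/225 = 0 → 0.00
= CMYK(0.99, 0.76, 0.00, 0.12)


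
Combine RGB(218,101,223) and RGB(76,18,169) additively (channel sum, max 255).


Additive: each channel = min(255, C₁+C₂)
R: 218+76 = 294 → 255
G: 101+18 = 119 → 119
B: 223+169 = 392 → 255
= RGB(255, 119, 255)


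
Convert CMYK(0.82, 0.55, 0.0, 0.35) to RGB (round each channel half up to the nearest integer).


R = 255 × (1-C) × (1-K) = 255 × 0.18 × 0.65 = 29.835 → 30
G = 255 × (1-M) × (1-K) = 255 × 0.45 × 0.65 = 74.5875 → 75
B = 255 × (1-Y) × (1-K) = 255 × 1.00 × 0.65 = 165.75 → 166
= RGB(30, 75, 166)


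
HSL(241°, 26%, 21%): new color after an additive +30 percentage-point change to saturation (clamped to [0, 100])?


Original S = 26%
Adjustment = +30 percentage points
New S = 26 + (30) = 56
Clamp to [0, 100] → 56
= HSL(241°, 56%, 21%)


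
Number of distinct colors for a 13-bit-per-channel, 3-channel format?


Total bits = 13 bits/channel × 3 channels = 39 bits
Distinct colors = 2^39
= 549,755,813,888 colors


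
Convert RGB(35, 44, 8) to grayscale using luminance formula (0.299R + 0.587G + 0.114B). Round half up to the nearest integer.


Gray = 0.299×R + 0.587×G + 0.114×B
Gray = 0.299×35 + 0.587×44 + 0.114×8
Gray = 10.465 + 25.828 + 0.912
Gray = 37.205 → round half up → 37
Gray = 37


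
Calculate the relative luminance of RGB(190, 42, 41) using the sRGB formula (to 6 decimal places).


Linearize each channel (sRGB transfer function): c = v/255; c_lin = c/12.92 if c ≤ 0.04045, else ((c+0.055)/1.055)^2.4
  R: 190/255 ≈ 0.745098 > 0.04045 → ((0.745098+0.055)/1.055)^2.4 ≈ 0.514918
  G: 42/255 ≈ 0.164706 > 0.04045 → ((0.164706+0.055)/1.055)^2.4 ≈ 0.023153
  B: 41/255 ≈ 0.160784 > 0.04045 → ((0.160784+0.055)/1.055)^2.4 ≈ 0.022174
R_lin = 0.514918, G_lin = 0.023153, B_lin = 0.022174
L = 0.2126×R + 0.7152×G + 0.0722×B
L = 0.2126×0.514918 + 0.7152×0.023153 + 0.0722×0.022174
L ≈ 0.127632


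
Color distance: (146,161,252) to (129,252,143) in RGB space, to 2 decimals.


d = √[(R₁-R₂)² + (G₁-G₂)² + (B₁-B₂)²]
d = √[(146-129)² + (161-252)² + (252-143)²]
d = √[289 + 8281 + 11881]
d = √20451
d ≈ 143.01


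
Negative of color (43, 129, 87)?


Invert: (255-R, 255-G, 255-B)
R: 255-43 = 212
G: 255-129 = 126
B: 255-87 = 168
= RGB(212, 126, 168)


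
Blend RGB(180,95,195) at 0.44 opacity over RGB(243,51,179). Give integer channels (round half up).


C = α×F + (1-α)×B, with 1-α = 0.56
R: 0.44×180 + 0.56×243 = 79.20 + 136.08 = 215.28 → 215
G: 0.44×95 + 0.56×51 = 41.80 + 28.56 = 70.36 → 70
B: 0.44×195 + 0.56×179 = 85.80 + 100.24 = 186.04 → 186
= RGB(215, 70, 186)


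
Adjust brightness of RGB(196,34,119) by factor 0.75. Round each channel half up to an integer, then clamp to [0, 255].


Multiply each channel by 0.75, round half up, clamp to [0, 255]
R: 196×0.75 = 147
G: 34×0.75 = 25.5 → round → 26
B: 119×0.75 = 89.25 → round → 89
= RGB(147, 26, 89)


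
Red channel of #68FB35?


Color: #68FB35
R = 68 = 104
G = FB = 251
B = 35 = 53
Red = 104


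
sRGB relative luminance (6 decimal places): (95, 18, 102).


Linearize each channel (sRGB transfer function): c = v/255; c_lin = c/12.92 if c ≤ 0.04045, else ((c+0.055)/1.055)^2.4
  R: 95/255 ≈ 0.372549 > 0.04045 → ((0.372549+0.055)/1.055)^2.4 ≈ 0.114435
  G: 18/255 ≈ 0.070588 > 0.04045 → ((0.070588+0.055)/1.055)^2.4 ≈ 0.006049
  B: 102/255 ≈ 0.400000 > 0.04045 → ((0.400000+0.055)/1.055)^2.4 ≈ 0.132868
R_lin = 0.114435, G_lin = 0.006049, B_lin = 0.132868
L = 0.2126×R + 0.7152×G + 0.0722×B
L = 0.2126×0.114435 + 0.7152×0.006049 + 0.0722×0.132868
L ≈ 0.038248
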